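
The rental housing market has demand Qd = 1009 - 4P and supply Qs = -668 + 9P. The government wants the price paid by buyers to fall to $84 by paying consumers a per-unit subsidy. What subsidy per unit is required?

Required subsidy s = $65 per unit

At a buyer price of 84, quantity demanded is 1009 − 4·84 = 673.
Sellers supply 673 only when they receive Ps with -668 + 9·Ps = 673, i.e. Ps = 149.
s = Ps − Pb = 149 − 84 = 65.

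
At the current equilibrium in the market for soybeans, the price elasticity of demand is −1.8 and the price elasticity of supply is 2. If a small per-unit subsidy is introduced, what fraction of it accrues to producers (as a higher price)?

For a small subsidy around the equilibrium, the benefit split depends on the relative slopes, which at a point are proportional to the elasticities.
Buyer share = εs/(εs + |εd|) = 2/(2 + 1.8) = 10/19; seller share = |εd|/(εs + |εd|) = 9/19.
So producers capture 9/19 of the subsidy.

Producer share = 9/19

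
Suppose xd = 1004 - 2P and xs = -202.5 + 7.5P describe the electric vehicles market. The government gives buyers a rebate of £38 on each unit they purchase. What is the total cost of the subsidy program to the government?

Pre-subsidy: 1004 - 2P = -202.5 + 7.5P gives P* = 127, x* = 750.
With the rebate, buyers effectively pay Pb = Ps − 38, where Ps is the price sellers receive.
Demand in terms of Ps becomes xd = 1004 − 2(Ps − 38) = 1080 - 2Ps. Setting this equal to supply: 1080 - 2Ps = -202.5 + 7.5Ps, so Ps = 135.
Buyers pay Pb = 135 − 38 = 97; x' = -202.5 + 7.5·135 = 810.
Government outlay = subsidy × quantity = 38 × 810 = 30780.

Government cost = £30780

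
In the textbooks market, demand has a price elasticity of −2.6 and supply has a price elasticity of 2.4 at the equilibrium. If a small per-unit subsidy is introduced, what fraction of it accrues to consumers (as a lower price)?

Consumer share = 0.48

For a small subsidy around the equilibrium, the benefit split depends on the relative slopes, which at a point are proportional to the elasticities.
Buyer share = εs/(εs + |εd|) = 2.4/(2.4 + 2.6) = 0.48; seller share = |εd|/(εs + |εd|) = 0.52.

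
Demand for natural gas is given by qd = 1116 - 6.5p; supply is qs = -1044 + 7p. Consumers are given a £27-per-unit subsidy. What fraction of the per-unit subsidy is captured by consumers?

Consumer share = 14/27

Pre-subsidy: 1116 - 6.5p = -1044 + 7p gives p* = 160, q* = 76.
With the rebate, buyers effectively pay pb = ps − 27, where ps is the price sellers receive.
Demand in terms of ps becomes qd = 1116 − 6.5(ps − 27) = 1291.5 - 6.5ps. Setting this equal to supply: 1291.5 - 6.5ps = -1044 + 7ps, so ps = 173.
Buyers pay pb = 173 − 27 = 146; q' = -1044 + 7·173 = 167.
Buyers' price falls by p* − pb = 160 − 146 = 14; sellers' price rises by ps − p* = 173 − 160 = 13.
So consumers capture 14/27 = 14/27 of each unit of subsidy.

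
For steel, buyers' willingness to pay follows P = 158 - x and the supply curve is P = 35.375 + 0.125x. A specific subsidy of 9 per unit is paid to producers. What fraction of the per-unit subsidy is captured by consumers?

Consumer share = 8/9

Pre-subsidy: 158 - x = 35.375 + 0.125x gives x* = 109 and P* = 49.
With the subsidy, sellers receive Ps = Pb + 9 for each unit, where Pb is the price buyers pay.
On the curves, Pb = 158 - x and Ps = 35.375 + 0.125x; the wedge Ps − Pb = 9 gives 35.375 + 0.125x − (158 - x) = 9, so x' = 117.
Then Pb = 158 − 1·117 = 41 and Ps = 35.375 + 0.125·117 = 50.
Buyers' price falls by P* − Pb = 49 − 41 = 8; sellers' price rises by Ps − P* = 50 − 49 = 1.
So consumers capture 8/9 = 8/9 of each unit of subsidy.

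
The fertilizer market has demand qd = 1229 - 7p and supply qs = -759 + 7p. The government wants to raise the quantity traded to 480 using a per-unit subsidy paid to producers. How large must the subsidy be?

Required subsidy s = 70 per unit

At q = 480, invert demand for the buyer price: pb = (1229 − 480)/7 = 107; invert supply for the seller price: ps = (480 − (-759))/7 = 177.
The subsidy must fill the gap: s = ps − pb = 177 − 107 = 70.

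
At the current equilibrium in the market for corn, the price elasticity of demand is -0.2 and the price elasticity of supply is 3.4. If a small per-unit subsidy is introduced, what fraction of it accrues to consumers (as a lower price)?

For a small subsidy around the equilibrium, the benefit split depends on the relative slopes, which at a point are proportional to the elasticities.
Buyer share = εs/(εs + |εd|) = 3.4/(3.4 + 0.2) = 17/18; seller share = |εd|/(εs + |εd|) = 1/18.

Consumer share = 17/18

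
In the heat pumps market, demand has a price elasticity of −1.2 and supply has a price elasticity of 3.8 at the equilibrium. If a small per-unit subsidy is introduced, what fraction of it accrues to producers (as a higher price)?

Producer share = 0.24

For a small subsidy around the equilibrium, the benefit split depends on the relative slopes, which at a point are proportional to the elasticities.
Buyer share = εs/(εs + |εd|) = 3.8/(3.8 + 1.2) = 0.76; seller share = |εd|/(εs + |εd|) = 0.24.
So producers capture 0.24 of the subsidy.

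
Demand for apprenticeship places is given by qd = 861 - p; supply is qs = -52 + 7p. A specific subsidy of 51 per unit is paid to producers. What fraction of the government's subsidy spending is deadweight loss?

Pre-subsidy: 861 - p = -52 + 7p gives p* = 114.125, q* = 746.875.
With the subsidy, sellers receive ps = pb + 51 for each unit, where pb is the price buyers pay.
Supply in terms of pb becomes qs = -52 + 7(pb + 51) = 305 + 7pb. Setting this equal to demand: 861 - pb = 305 + 7pb, so pb = 69.5.
Sellers receive ps = 69.5 + 51 = 120.5; q' = 861 − 1·69.5 = 791.5.
ΔCS = ½(746.875 + 791.5)(114.125 − 69.5) = 34324.9921875; ΔPS = ½(746.875 + 791.5)(120.5 − 114.125) = 4903.5703125.
Government spending = 51 × 791.5 = 40366.5.
DWL = ½ × 51 × (791.5 − 746.875) = 1137.9375; fraction = 1137.9375 / 40366.5 = 357/12664.

DWL / government spending = 357/12664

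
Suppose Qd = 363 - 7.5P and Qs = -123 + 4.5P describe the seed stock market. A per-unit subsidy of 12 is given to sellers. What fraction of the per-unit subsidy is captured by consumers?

Pre-subsidy: 363 - 7.5P = -123 + 4.5P gives P* = 40.5, Q* = 59.25.
With the subsidy, sellers receive Ps = Pb + 12 for each unit, where Pb is the price buyers pay.
Supply in terms of Pb becomes Qs = -123 + 4.5(Pb + 12) = -69 + 4.5Pb. Setting this equal to demand: 363 - 7.5Pb = -69 + 4.5Pb, so Pb = 36.
Sellers receive Ps = 36 + 12 = 48; Q' = 363 − 7.5·36 = 93.
Buyers' price falls by P* − Pb = 40.5 − 36 = 4.5; sellers' price rises by Ps − P* = 48 − 40.5 = 7.5.
So consumers capture 4.5/12 = 0.375 of each unit of subsidy.

Consumer share = 0.375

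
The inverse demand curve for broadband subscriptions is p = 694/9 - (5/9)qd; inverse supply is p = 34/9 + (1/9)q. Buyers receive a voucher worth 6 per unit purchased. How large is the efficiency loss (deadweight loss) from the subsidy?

Pre-subsidy: 694/9 - (5/9)q = 34/9 + (1/9)q gives q* = 110 and p* = 16.
With the rebate, buyers effectively pay pb = ps − 6, where ps is the price sellers receive.
On the curves, pb = 694/9 - (5/9)q and ps = 34/9 + (1/9)q; the wedge ps − pb = 6 gives 34/9 + (1/9)q − (694/9 - (5/9)q) = 6, so q' = 119.
Then pb = 694/9 − (5/9)·119 = 11 and ps = 34/9 + (1/9)·119 = 17.
The subsidy expands output by 119 − 110 = 9 past the efficient level; on those units the gap between marginal cost and willingness to pay runs from 0 up to 6.
DWL = ½ × 6 × 9 = 27.

Deadweight loss = 27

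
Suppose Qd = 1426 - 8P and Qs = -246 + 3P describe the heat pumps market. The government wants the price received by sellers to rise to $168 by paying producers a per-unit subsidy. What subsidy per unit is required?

Required subsidy s = $22 per unit

At a seller price of 168, quantity supplied is -246 + 3·168 = 258.
Buyers absorb 258 only when they pay Pb with 1426 − 8·Pb = 258, i.e. Pb = 146.
s = Ps − Pb = 168 − 146 = 22.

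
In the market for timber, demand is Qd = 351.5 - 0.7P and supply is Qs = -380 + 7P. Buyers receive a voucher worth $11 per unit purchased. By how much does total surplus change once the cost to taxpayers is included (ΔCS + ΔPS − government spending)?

Net change in total surplus = -$38.5

Pre-subsidy: 351.5 - 0.7P = -380 + 7P gives P* = 95, Q* = 285.
With the rebate, buyers effectively pay Pb = Ps − 11, where Ps is the price sellers receive.
Demand in terms of Ps becomes Qd = 351.5 − 0.7(Ps − 11) = 359.2 - 0.7Ps. Setting this equal to supply: 359.2 - 0.7Ps = -380 + 7Ps, so Ps = 96.
Buyers pay Pb = 96 − 11 = 85; Q' = -380 + 7·96 = 292.
ΔCS = ½(285 + 292)(95 − 85) = 2885; ΔPS = ½(285 + 292)(96 − 95) = 288.5.
Government spending = 11 × 292 = 3212.
Net change = 2885 + 288.5 − 3212 = -38.5. The loss equals the DWL triangle ½·11·7.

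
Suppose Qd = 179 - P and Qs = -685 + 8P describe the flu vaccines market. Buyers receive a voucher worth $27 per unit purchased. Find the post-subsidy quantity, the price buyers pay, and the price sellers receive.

Q' = 107; buyers pay $72; sellers receive $99

Pre-subsidy: 179 - P = -685 + 8P gives P* = 96, Q* = 83.
With the rebate, buyers effectively pay Pb = Ps − 27, where Ps is the price sellers receive.
Demand in terms of Ps becomes Qd = 179 − 1(Ps − 27) = 206 - Ps. Setting this equal to supply: 206 - Ps = -685 + 8Ps, so Ps = 99.
Buyers pay Pb = 99 − 27 = 72; Q' = -685 + 8·99 = 107.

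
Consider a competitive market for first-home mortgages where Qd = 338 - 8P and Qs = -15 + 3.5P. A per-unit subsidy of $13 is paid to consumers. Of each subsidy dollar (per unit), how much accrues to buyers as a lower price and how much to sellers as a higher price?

Buyers gain 91/23 per unit; sellers gain 208/23 per unit

Pre-subsidy: 338 - 8P = -15 + 3.5P gives P* = 706/23, Q* = 2126/23.
With the rebate, buyers effectively pay Pb = Ps − 13, where Ps is the price sellers receive.
Demand in terms of Ps becomes Qd = 338 − 8(Ps − 13) = 442 - 8Ps. Setting this equal to supply: 442 - 8Ps = -15 + 3.5Ps, so Ps = 914/23.
Buyers pay Pb = 914/23 − 13 = 615/23; Q' = -15 + 3.5·(914/23) = 2854/23.
Buyers' price falls by P* − Pb = 706/23 − 615/23 = 91/23; sellers' price rises by Ps − P* = 914/23 − 706/23 = 208/23.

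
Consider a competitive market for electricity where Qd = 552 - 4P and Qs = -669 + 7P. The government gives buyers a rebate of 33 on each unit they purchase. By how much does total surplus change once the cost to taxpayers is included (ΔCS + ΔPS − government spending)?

Net change in total surplus = -1386

Pre-subsidy: 552 - 4P = -669 + 7P gives P* = 111, Q* = 108.
With the rebate, buyers effectively pay Pb = Ps − 33, where Ps is the price sellers receive.
Demand in terms of Ps becomes Qd = 552 − 4(Ps − 33) = 684 - 4Ps. Setting this equal to supply: 684 - 4Ps = -669 + 7Ps, so Ps = 123.
Buyers pay Pb = 123 − 33 = 90; Q' = -669 + 7·123 = 192.
ΔCS = ½(108 + 192)(111 − 90) = 3150; ΔPS = ½(108 + 192)(123 − 111) = 1800.
Government spending = 33 × 192 = 6336.
Net change = 3150 + 1800 − 6336 = -1386. The loss equals the DWL triangle ½·33·84.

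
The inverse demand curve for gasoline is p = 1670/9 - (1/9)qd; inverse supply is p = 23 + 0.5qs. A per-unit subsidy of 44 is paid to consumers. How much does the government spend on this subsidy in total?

Government cost = 14872

Pre-subsidy: 1670/9 - (1/9)q = 23 + 0.5q gives q* = 266 and p* = 156.
With the rebate, buyers effectively pay pb = ps − 44, where ps is the price sellers receive.
On the curves, pb = 1670/9 - (1/9)q and ps = 23 + 0.5q; the wedge ps − pb = 44 gives 23 + 0.5q − (1670/9 - (1/9)q) = 44, so q' = 338.
Then pb = 1670/9 − (1/9)·338 = 148 and ps = 23 + 0.5·338 = 192.
Government outlay = subsidy × quantity = 44 × 338 = 14872.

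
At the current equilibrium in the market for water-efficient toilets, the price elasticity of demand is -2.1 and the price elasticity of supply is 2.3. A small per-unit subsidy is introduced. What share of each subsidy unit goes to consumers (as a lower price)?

Consumer share = 23/44

For a small subsidy around the equilibrium, the benefit split depends on the relative slopes, which at a point are proportional to the elasticities.
Buyer share = εs/(εs + |εd|) = 2.3/(2.3 + 2.1) = 23/44; seller share = |εd|/(εs + |εd|) = 21/44.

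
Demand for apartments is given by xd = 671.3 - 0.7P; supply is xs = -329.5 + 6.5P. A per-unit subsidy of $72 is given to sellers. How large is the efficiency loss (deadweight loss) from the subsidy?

Deadweight loss = $1638

Pre-subsidy: 671.3 - 0.7P = -329.5 + 6.5P gives P* = 139, x* = 574.
With the subsidy, sellers receive Ps = Pb + 72 for each unit, where Pb is the price buyers pay.
Supply in terms of Pb becomes xs = -329.5 + 6.5(Pb + 72) = 138.5 + 6.5Pb. Setting this equal to demand: 671.3 - 0.7Pb = 138.5 + 6.5Pb, so Pb = 74.
Sellers receive Ps = 74 + 72 = 146; x' = 671.3 − 0.7·74 = 619.5.
The subsidy expands output by 619.5 − 574 = 45.5 past the efficient level; on those units the gap between marginal cost and willingness to pay runs from 0 up to 72.
DWL = ½ × 72 × 45.5 = 1638.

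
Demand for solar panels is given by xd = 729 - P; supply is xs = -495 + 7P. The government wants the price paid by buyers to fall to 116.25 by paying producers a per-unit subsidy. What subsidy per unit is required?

Required subsidy s = 42 per unit

At a buyer price of 116.25, quantity demanded is 729 − 1·116.25 = 612.75.
Sellers supply 612.75 only when they receive Ps with -495 + 7·Ps = 612.75, i.e. Ps = 158.25.
s = Ps − Pb = 158.25 − 116.25 = 42.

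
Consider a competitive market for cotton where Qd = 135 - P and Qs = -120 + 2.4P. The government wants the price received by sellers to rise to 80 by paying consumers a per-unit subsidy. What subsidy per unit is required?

At a seller price of 80, quantity supplied is -120 + 2.4·80 = 72.
Buyers absorb 72 only when they pay Pb with 135 − 1·Pb = 72, i.e. Pb = 63.
s = Ps − Pb = 80 − 63 = 17.

Required subsidy s = 17 per unit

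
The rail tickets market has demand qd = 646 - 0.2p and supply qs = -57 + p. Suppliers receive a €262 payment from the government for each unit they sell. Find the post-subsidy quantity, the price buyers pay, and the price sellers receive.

Pre-subsidy: 646 - 0.2p = -57 + p gives p* = 3515/6, q* = 3173/6.
With the subsidy, sellers receive ps = pb + 262 for each unit, where pb is the price buyers pay.
Supply in terms of pb becomes qs = -57 + 1(pb + 262) = 205 + pb. Setting this equal to demand: 646 - 0.2pb = 205 + pb, so pb = 367.5.
Sellers receive ps = 367.5 + 262 = 629.5; q' = 646 − 0.2·367.5 = 572.5.

q' = 572.5; buyers pay €367.5; sellers receive €629.5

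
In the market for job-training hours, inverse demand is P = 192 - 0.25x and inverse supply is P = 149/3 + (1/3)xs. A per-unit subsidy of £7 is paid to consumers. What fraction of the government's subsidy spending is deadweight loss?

DWL / government spending = 0.0234375

Pre-subsidy: 192 - 0.25x = 149/3 + (1/3)x gives x* = 244 and P* = 131.
With the rebate, buyers effectively pay Pb = Ps − 7, where Ps is the price sellers receive.
On the curves, Pb = 192 - 0.25x and Ps = 149/3 + (1/3)x; the wedge Ps − Pb = 7 gives 149/3 + (1/3)x − (192 - 0.25x) = 7, so x' = 256.
Then Pb = 192 − 0.25·256 = 128 and Ps = 149/3 + (1/3)·256 = 135.
ΔCS = ½(244 + 256)(131 − 128) = 750; ΔPS = ½(244 + 256)(135 − 131) = 1000.
Government spending = 7 × 256 = 1792.
DWL = ½ × 7 × (256 − 244) = 42; fraction = 42 / 1792 = 0.0234375.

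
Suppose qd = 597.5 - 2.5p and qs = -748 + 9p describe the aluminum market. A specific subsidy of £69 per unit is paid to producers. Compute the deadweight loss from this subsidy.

Pre-subsidy: 597.5 - 2.5p = -748 + 9p gives p* = 117, q* = 305.
With the subsidy, sellers receive ps = pb + 69 for each unit, where pb is the price buyers pay.
Supply in terms of pb becomes qs = -748 + 9(pb + 69) = -127 + 9pb. Setting this equal to demand: 597.5 - 2.5pb = -127 + 9pb, so pb = 63.
Sellers receive ps = 63 + 69 = 132; q' = 597.5 − 2.5·63 = 440.
The subsidy expands output by 440 − 305 = 135 past the efficient level; on those units the gap between marginal cost and willingness to pay runs from 0 up to 69.
DWL = ½ × 69 × 135 = 4657.5.

Deadweight loss = £4657.5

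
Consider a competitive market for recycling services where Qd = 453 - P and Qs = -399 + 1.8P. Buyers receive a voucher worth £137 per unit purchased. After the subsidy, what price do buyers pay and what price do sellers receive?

Buyers pay 3027/14; sellers receive 4945/14

Pre-subsidy: 453 - P = -399 + 1.8P gives P* = 2130/7, Q* = 1041/7.
With the rebate, buyers effectively pay Pb = Ps − 137, where Ps is the price sellers receive.
Demand in terms of Ps becomes Qd = 453 − 1(Ps − 137) = 590 - Ps. Setting this equal to supply: 590 - Ps = -399 + 1.8Ps, so Ps = 4945/14.
Buyers pay Pb = 4945/14 − 137 = 3027/14; Q' = -399 + 1.8·(4945/14) = 3315/14.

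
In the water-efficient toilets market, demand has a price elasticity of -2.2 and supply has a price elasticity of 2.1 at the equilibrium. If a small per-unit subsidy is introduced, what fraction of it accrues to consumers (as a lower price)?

For a small subsidy around the equilibrium, the benefit split depends on the relative slopes, which at a point are proportional to the elasticities.
Buyer share = εs/(εs + |εd|) = 2.1/(2.1 + 2.2) = 21/43; seller share = |εd|/(εs + |εd|) = 22/43.

Consumer share = 21/43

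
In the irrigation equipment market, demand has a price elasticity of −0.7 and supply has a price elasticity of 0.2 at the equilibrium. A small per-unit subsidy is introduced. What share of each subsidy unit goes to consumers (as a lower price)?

For a small subsidy around the equilibrium, the benefit split depends on the relative slopes, which at a point are proportional to the elasticities.
Buyer share = εs/(εs + |εd|) = 0.2/(0.2 + 0.7) = 2/9; seller share = |εd|/(εs + |εd|) = 7/9.

Consumer share = 2/9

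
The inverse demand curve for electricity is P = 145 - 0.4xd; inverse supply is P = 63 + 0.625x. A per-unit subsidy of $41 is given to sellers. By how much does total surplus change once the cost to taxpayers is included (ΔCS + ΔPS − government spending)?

Pre-subsidy: 145 - 0.4x = 63 + 0.625x gives x* = 80 and P* = 113.
With the subsidy, sellers receive Ps = Pb + 41 for each unit, where Pb is the price buyers pay.
On the curves, Pb = 145 - 0.4x and Ps = 63 + 0.625x; the wedge Ps − Pb = 41 gives 63 + 0.625x − (145 - 0.4x) = 41, so x' = 120.
Then Pb = 145 − 0.4·120 = 97 and Ps = 63 + 0.625·120 = 138.
ΔCS = ½(80 + 120)(113 − 97) = 1600; ΔPS = ½(80 + 120)(138 − 113) = 2500.
Government spending = 41 × 120 = 4920.
Net change = 1600 + 2500 − 4920 = -820. The loss equals the DWL triangle ½·41·40.

Net change in total surplus = -$820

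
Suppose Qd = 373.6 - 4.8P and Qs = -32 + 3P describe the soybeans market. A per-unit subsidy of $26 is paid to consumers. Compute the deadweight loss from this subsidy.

Pre-subsidy: 373.6 - 4.8P = -32 + 3P gives P* = 52, Q* = 124.
With the rebate, buyers effectively pay Pb = Ps − 26, where Ps is the price sellers receive.
Demand in terms of Ps becomes Qd = 373.6 − 4.8(Ps − 26) = 498.4 - 4.8Ps. Setting this equal to supply: 498.4 - 4.8Ps = -32 + 3Ps, so Ps = 68.
Buyers pay Pb = 68 − 26 = 42; Q' = -32 + 3·68 = 172.
The subsidy expands output by 172 − 124 = 48 past the efficient level; on those units the gap between marginal cost and willingness to pay runs from 0 up to 26.
DWL = ½ × 26 × 48 = 624.

Deadweight loss = $624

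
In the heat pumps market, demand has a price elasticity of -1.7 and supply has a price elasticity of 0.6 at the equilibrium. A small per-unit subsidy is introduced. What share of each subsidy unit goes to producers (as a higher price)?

Producer share = 17/23

For a small subsidy around the equilibrium, the benefit split depends on the relative slopes, which at a point are proportional to the elasticities.
Buyer share = εs/(εs + |εd|) = 0.6/(0.6 + 1.7) = 6/23; seller share = |εd|/(εs + |εd|) = 17/23.
So producers capture 17/23 of the subsidy.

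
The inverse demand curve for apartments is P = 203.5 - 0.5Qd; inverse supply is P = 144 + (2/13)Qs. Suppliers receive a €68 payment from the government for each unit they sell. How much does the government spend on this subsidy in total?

Pre-subsidy: 203.5 - 0.5Q = 144 + (2/13)Q gives Q* = 91 and P* = 158.
With the subsidy, sellers receive Ps = Pb + 68 for each unit, where Pb is the price buyers pay.
On the curves, Pb = 203.5 - 0.5Q and Ps = 144 + (2/13)Q; the wedge Ps − Pb = 68 gives 144 + (2/13)Q − (203.5 - 0.5Q) = 68, so Q' = 195.
Then Pb = 203.5 − 0.5·195 = 106 and Ps = 144 + (2/13)·195 = 174.
Government outlay = subsidy × quantity = 68 × 195 = 13260.

Government cost = €13260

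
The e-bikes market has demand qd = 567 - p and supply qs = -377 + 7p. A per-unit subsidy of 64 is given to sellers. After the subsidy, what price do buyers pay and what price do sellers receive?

Pre-subsidy: 567 - p = -377 + 7p gives p* = 118, q* = 449.
With the subsidy, sellers receive ps = pb + 64 for each unit, where pb is the price buyers pay.
Supply in terms of pb becomes qs = -377 + 7(pb + 64) = 71 + 7pb. Setting this equal to demand: 567 - pb = 71 + 7pb, so pb = 62.
Sellers receive ps = 62 + 64 = 126; q' = 567 − 1·62 = 505.

Buyers pay 62; sellers receive 126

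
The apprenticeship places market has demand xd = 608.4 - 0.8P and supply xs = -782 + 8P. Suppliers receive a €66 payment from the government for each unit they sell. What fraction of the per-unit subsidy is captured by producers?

Producer share = 1/11

Pre-subsidy: 608.4 - 0.8P = -782 + 8P gives P* = 158, x* = 482.
With the subsidy, sellers receive Ps = Pb + 66 for each unit, where Pb is the price buyers pay.
Supply in terms of Pb becomes xs = -782 + 8(Pb + 66) = -254 + 8Pb. Setting this equal to demand: 608.4 - 0.8Pb = -254 + 8Pb, so Pb = 98.
Sellers receive Ps = 98 + 66 = 164; x' = 608.4 − 0.8·98 = 530.
Buyers' price falls by P* − Pb = 158 − 98 = 60; sellers' price rises by Ps − P* = 164 − 158 = 6.
So producers capture 6/66 = 1/11 of each unit of subsidy.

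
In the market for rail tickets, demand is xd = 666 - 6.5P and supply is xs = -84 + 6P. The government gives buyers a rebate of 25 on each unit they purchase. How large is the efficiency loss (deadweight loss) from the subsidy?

Deadweight loss = 975

Pre-subsidy: 666 - 6.5P = -84 + 6P gives P* = 60, x* = 276.
With the rebate, buyers effectively pay Pb = Ps − 25, where Ps is the price sellers receive.
Demand in terms of Ps becomes xd = 666 − 6.5(Ps − 25) = 828.5 - 6.5Ps. Setting this equal to supply: 828.5 - 6.5Ps = -84 + 6Ps, so Ps = 73.
Buyers pay Pb = 73 − 25 = 48; x' = -84 + 6·73 = 354.
The subsidy expands output by 354 − 276 = 78 past the efficient level; on those units the gap between marginal cost and willingness to pay runs from 0 up to 25.
DWL = ½ × 25 × 78 = 975.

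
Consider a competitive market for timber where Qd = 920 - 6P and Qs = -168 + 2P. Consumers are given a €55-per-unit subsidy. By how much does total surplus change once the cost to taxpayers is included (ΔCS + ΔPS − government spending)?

Net change in total surplus = -€2268.75

Pre-subsidy: 920 - 6P = -168 + 2P gives P* = 136, Q* = 104.
With the rebate, buyers effectively pay Pb = Ps − 55, where Ps is the price sellers receive.
Demand in terms of Ps becomes Qd = 920 − 6(Ps − 55) = 1250 - 6Ps. Setting this equal to supply: 1250 - 6Ps = -168 + 2Ps, so Ps = 177.25.
Buyers pay Pb = 177.25 − 55 = 122.25; Q' = -168 + 2·177.25 = 186.5.
ΔCS = ½(104 + 186.5)(136 − 122.25) = 1997.1875; ΔPS = ½(104 + 186.5)(177.25 − 136) = 5991.5625.
Government spending = 55 × 186.5 = 10257.5.
Net change = 1997.1875 + 5991.5625 − 10257.5 = -2268.75. The loss equals the DWL triangle ½·55·82.5.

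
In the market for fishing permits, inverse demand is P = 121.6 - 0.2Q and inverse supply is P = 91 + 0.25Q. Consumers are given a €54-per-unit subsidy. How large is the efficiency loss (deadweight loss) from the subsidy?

Deadweight loss = €3240

Pre-subsidy: 121.6 - 0.2Q = 91 + 0.25Q gives Q* = 68 and P* = 108.
With the rebate, buyers effectively pay Pb = Ps − 54, where Ps is the price sellers receive.
On the curves, Pb = 121.6 - 0.2Q and Ps = 91 + 0.25Q; the wedge Ps − Pb = 54 gives 91 + 0.25Q − (121.6 - 0.2Q) = 54, so Q' = 188.
Then Pb = 121.6 − 0.2·188 = 84 and Ps = 91 + 0.25·188 = 138.
The subsidy expands output by 188 − 68 = 120 past the efficient level; on those units the gap between marginal cost and willingness to pay runs from 0 up to 54.
DWL = ½ × 54 × 120 = 3240.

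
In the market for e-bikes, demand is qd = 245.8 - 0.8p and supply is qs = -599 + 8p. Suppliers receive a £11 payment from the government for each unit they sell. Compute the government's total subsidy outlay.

Government cost = £1947

Pre-subsidy: 245.8 - 0.8p = -599 + 8p gives p* = 96, q* = 169.
With the subsidy, sellers receive ps = pb + 11 for each unit, where pb is the price buyers pay.
Supply in terms of pb becomes qs = -599 + 8(pb + 11) = -511 + 8pb. Setting this equal to demand: 245.8 - 0.8pb = -511 + 8pb, so pb = 86.
Sellers receive ps = 86 + 11 = 97; q' = 245.8 − 0.8·86 = 177.
Government outlay = subsidy × quantity = 11 × 177 = 1947.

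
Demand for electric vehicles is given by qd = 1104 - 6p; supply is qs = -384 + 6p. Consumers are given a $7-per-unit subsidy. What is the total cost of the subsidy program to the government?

Pre-subsidy: 1104 - 6p = -384 + 6p gives p* = 124, q* = 360.
With the rebate, buyers effectively pay pb = ps − 7, where ps is the price sellers receive.
Demand in terms of ps becomes qd = 1104 − 6(ps − 7) = 1146 - 6ps. Setting this equal to supply: 1146 - 6ps = -384 + 6ps, so ps = 127.5.
Buyers pay pb = 127.5 − 7 = 120.5; q' = -384 + 6·127.5 = 381.
Government outlay = subsidy × quantity = 7 × 381 = 2667.

Government cost = $2667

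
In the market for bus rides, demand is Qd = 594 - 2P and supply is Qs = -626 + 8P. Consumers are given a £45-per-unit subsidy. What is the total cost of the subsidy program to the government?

Pre-subsidy: 594 - 2P = -626 + 8P gives P* = 122, Q* = 350.
With the rebate, buyers effectively pay Pb = Ps − 45, where Ps is the price sellers receive.
Demand in terms of Ps becomes Qd = 594 − 2(Ps − 45) = 684 - 2Ps. Setting this equal to supply: 684 - 2Ps = -626 + 8Ps, so Ps = 131.
Buyers pay Pb = 131 − 45 = 86; Q' = -626 + 8·131 = 422.
Government outlay = subsidy × quantity = 45 × 422 = 18990.

Government cost = £18990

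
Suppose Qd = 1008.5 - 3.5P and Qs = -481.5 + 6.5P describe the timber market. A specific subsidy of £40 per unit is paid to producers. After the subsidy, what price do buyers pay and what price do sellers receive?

Buyers pay £123; sellers receive £163

Pre-subsidy: 1008.5 - 3.5P = -481.5 + 6.5P gives P* = 149, Q* = 487.
With the subsidy, sellers receive Ps = Pb + 40 for each unit, where Pb is the price buyers pay.
Supply in terms of Pb becomes Qs = -481.5 + 6.5(Pb + 40) = -221.5 + 6.5Pb. Setting this equal to demand: 1008.5 - 3.5Pb = -221.5 + 6.5Pb, so Pb = 123.
Sellers receive Ps = 123 + 40 = 163; Q' = 1008.5 − 3.5·123 = 578.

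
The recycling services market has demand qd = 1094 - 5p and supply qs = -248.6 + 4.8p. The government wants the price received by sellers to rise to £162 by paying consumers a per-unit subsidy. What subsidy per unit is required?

At a seller price of 162, quantity supplied is -248.6 + 4.8·162 = 529.
Buyers absorb 529 only when they pay pb with 1094 − 5·pb = 529, i.e. pb = 113.
s = ps − pb = 162 − 113 = 49.

Required subsidy s = £49 per unit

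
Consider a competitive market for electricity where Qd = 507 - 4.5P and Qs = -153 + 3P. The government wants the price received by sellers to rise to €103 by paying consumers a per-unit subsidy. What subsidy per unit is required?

Required subsidy s = €25 per unit

At a seller price of 103, quantity supplied is -153 + 3·103 = 156.
Buyers absorb 156 only when they pay Pb with 507 − 4.5·Pb = 156, i.e. Pb = 78.
s = Ps − Pb = 103 − 78 = 25.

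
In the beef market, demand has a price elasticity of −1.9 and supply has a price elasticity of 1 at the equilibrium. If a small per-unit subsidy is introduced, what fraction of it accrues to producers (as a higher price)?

For a small subsidy around the equilibrium, the benefit split depends on the relative slopes, which at a point are proportional to the elasticities.
Buyer share = εs/(εs + |εd|) = 1/(1 + 1.9) = 10/29; seller share = |εd|/(εs + |εd|) = 19/29.
So producers capture 19/29 of the subsidy.

Producer share = 19/29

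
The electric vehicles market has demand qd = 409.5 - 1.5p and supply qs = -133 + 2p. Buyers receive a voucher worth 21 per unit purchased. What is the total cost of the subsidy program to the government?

Pre-subsidy: 409.5 - 1.5p = -133 + 2p gives p* = 155, q* = 177.
With the rebate, buyers effectively pay pb = ps − 21, where ps is the price sellers receive.
Demand in terms of ps becomes qd = 409.5 − 1.5(ps − 21) = 441 - 1.5ps. Setting this equal to supply: 441 - 1.5ps = -133 + 2ps, so ps = 164.
Buyers pay pb = 164 − 21 = 143; q' = -133 + 2·164 = 195.
Government outlay = subsidy × quantity = 21 × 195 = 4095.

Government cost = 4095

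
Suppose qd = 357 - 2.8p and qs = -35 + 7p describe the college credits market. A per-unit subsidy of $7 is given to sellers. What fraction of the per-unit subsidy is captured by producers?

Producer share = 2/7

Pre-subsidy: 357 - 2.8p = -35 + 7p gives p* = 40, q* = 245.
With the subsidy, sellers receive ps = pb + 7 for each unit, where pb is the price buyers pay.
Supply in terms of pb becomes qs = -35 + 7(pb + 7) = 14 + 7pb. Setting this equal to demand: 357 - 2.8pb = 14 + 7pb, so pb = 35.
Sellers receive ps = 35 + 7 = 42; q' = 357 − 2.8·35 = 259.
Buyers' price falls by p* − pb = 40 − 35 = 5; sellers' price rises by ps − p* = 42 − 40 = 2.
So producers capture 2/7 = 2/7 of each unit of subsidy.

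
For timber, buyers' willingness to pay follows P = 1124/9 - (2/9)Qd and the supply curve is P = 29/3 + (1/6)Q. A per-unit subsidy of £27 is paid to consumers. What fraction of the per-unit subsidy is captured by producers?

Pre-subsidy: 1124/9 - (2/9)Q = 29/3 + (1/6)Q gives Q* = 2074/7 and P* = 1240/21.
With the rebate, buyers effectively pay Pb = Ps − 27, where Ps is the price sellers receive.
On the curves, Pb = 1124/9 - (2/9)Q and Ps = 29/3 + (1/6)Q; the wedge Ps − Pb = 27 gives 29/3 + (1/6)Q − (1124/9 - (2/9)Q) = 27, so Q' = 2560/7.
Then Pb = 1124/9 − (2/9)·(2560/7) = 916/21 and Ps = 29/3 + (1/6)·(2560/7) = 1483/21.
Buyers' price falls by P* − Pb = 1240/21 − 916/21 = 108/7; sellers' price rises by Ps − P* = 1483/21 − 1240/21 = 81/7.
So producers capture (81/7)/27 = 3/7 of each unit of subsidy.

Producer share = 3/7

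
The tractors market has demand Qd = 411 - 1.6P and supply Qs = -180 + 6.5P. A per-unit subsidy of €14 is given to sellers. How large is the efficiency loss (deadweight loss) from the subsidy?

Pre-subsidy: 411 - 1.6P = -180 + 6.5P gives P* = 1970/27, Q* = 7945/27.
With the subsidy, sellers receive Ps = Pb + 14 for each unit, where Pb is the price buyers pay.
Supply in terms of Pb becomes Qs = -180 + 6.5(Pb + 14) = -89 + 6.5Pb. Setting this equal to demand: 411 - 1.6Pb = -89 + 6.5Pb, so Pb = 5000/81.
Sellers receive Ps = 5000/81 + 14 = 6134/81; Q' = 411 − 1.6·(5000/81) = 25291/81.
The subsidy expands output by 25291/81 − 7945/27 = 1456/81 past the efficient level; on those units the gap between marginal cost and willingness to pay runs from 0 up to 14.
DWL = ½ × 14 × 1456/81 = 10192/81.

Deadweight loss = 10192/81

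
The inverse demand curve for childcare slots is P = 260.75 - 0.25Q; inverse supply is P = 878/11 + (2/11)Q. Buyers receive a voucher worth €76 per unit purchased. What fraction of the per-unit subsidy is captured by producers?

Producer share = 8/19

Pre-subsidy: 260.75 - 0.25Q = 878/11 + (2/11)Q gives Q* = 419 and P* = 156.
With the rebate, buyers effectively pay Pb = Ps − 76, where Ps is the price sellers receive.
On the curves, Pb = 260.75 - 0.25Q and Ps = 878/11 + (2/11)Q; the wedge Ps − Pb = 76 gives 878/11 + (2/11)Q − (260.75 - 0.25Q) = 76, so Q' = 595.
Then Pb = 260.75 − 0.25·595 = 112 and Ps = 878/11 + (2/11)·595 = 188.
Buyers' price falls by P* − Pb = 156 − 112 = 44; sellers' price rises by Ps − P* = 188 − 156 = 32.
So producers capture 32/76 = 8/19 of each unit of subsidy.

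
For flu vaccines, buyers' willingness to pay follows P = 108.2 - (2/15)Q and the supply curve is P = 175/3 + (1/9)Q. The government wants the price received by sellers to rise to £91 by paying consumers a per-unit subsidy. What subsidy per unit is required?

Required subsidy s = £22 per unit

At a seller price of 91, quantity supplied is -525 + 9·91 = 294.
Buyers absorb 294 only when they pay Pb = 108.2 − (2/15)·294 = 69.
s = Ps − Pb = 91 − 69 = 22.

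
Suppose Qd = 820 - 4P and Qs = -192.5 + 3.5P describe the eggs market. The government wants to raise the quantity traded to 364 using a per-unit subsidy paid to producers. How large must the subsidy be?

At Q = 364, invert demand for the buyer price: Pb = (820 − 364)/4 = 114; invert supply for the seller price: Ps = (364 − (-192.5))/3.5 = 159.
The subsidy must fill the gap: s = Ps − Pb = 159 − 114 = 45.

Required subsidy s = 45 per unit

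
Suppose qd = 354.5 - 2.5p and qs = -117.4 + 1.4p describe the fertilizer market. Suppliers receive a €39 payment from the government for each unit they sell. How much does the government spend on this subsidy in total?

Government cost = €3393

Pre-subsidy: 354.5 - 2.5p = -117.4 + 1.4p gives p* = 121, q* = 52.
With the subsidy, sellers receive ps = pb + 39 for each unit, where pb is the price buyers pay.
Supply in terms of pb becomes qs = -117.4 + 1.4(pb + 39) = -62.8 + 1.4pb. Setting this equal to demand: 354.5 - 2.5pb = -62.8 + 1.4pb, so pb = 107.
Sellers receive ps = 107 + 39 = 146; q' = 354.5 − 2.5·107 = 87.
Government outlay = subsidy × quantity = 39 × 87 = 3393.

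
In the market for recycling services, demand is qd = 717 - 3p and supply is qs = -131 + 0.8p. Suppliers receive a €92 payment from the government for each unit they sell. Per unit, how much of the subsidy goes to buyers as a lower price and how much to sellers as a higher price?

Pre-subsidy: 717 - 3p = -131 + 0.8p gives p* = 4240/19, q* = 903/19.
With the subsidy, sellers receive ps = pb + 92 for each unit, where pb is the price buyers pay.
Supply in terms of pb becomes qs = -131 + 0.8(pb + 92) = -57.4 + 0.8pb. Setting this equal to demand: 717 - 3pb = -57.4 + 0.8pb, so pb = 3872/19.
Sellers receive ps = 3872/19 + 92 = 5620/19; q' = 717 − 3·(3872/19) = 2007/19.
Buyers' price falls by p* − pb = 4240/19 − 3872/19 = 368/19; sellers' price rises by ps − p* = 5620/19 − 4240/19 = 1380/19.

Buyers gain 368/19 per unit; sellers gain 1380/19 per unit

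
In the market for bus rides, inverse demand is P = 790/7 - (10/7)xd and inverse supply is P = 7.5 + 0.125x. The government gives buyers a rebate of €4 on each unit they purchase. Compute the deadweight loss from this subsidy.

Pre-subsidy: 790/7 - (10/7)x = 7.5 + 0.125x gives x* = 5900/87 and P* = 1390/87.
With the rebate, buyers effectively pay Pb = Ps − 4, where Ps is the price sellers receive.
On the curves, Pb = 790/7 - (10/7)x and Ps = 7.5 + 0.125x; the wedge Ps − Pb = 4 gives 7.5 + 0.125x − (790/7 - (10/7)x) = 4, so x' = 6124/87.
Then Pb = 790/7 − (10/7)·(6124/87) = 1070/87 and Ps = 7.5 + 0.125·(6124/87) = 1418/87.
The subsidy expands output by 6124/87 − 5900/87 = 224/87 past the efficient level; on those units the gap between marginal cost and willingness to pay runs from 0 up to 4.
DWL = ½ × 4 × 224/87 = 448/87.

Deadweight loss = 448/87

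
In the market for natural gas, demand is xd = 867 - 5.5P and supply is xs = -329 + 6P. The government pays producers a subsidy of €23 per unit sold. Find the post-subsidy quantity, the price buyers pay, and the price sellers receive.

x' = 361; buyers pay €92; sellers receive €115

Pre-subsidy: 867 - 5.5P = -329 + 6P gives P* = 104, x* = 295.
With the subsidy, sellers receive Ps = Pb + 23 for each unit, where Pb is the price buyers pay.
Supply in terms of Pb becomes xs = -329 + 6(Pb + 23) = -191 + 6Pb. Setting this equal to demand: 867 - 5.5Pb = -191 + 6Pb, so Pb = 92.
Sellers receive Ps = 92 + 23 = 115; x' = 867 − 5.5·92 = 361.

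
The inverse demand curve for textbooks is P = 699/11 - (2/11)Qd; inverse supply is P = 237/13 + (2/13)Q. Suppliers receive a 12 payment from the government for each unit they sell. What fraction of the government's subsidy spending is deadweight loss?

Pre-subsidy: 699/11 - (2/11)Q = 237/13 + (2/13)Q gives Q* = 135 and P* = 39.
With the subsidy, sellers receive Ps = Pb + 12 for each unit, where Pb is the price buyers pay.
On the curves, Pb = 699/11 - (2/11)Q and Ps = 237/13 + (2/13)Q; the wedge Ps − Pb = 12 gives 237/13 + (2/13)Q − (699/11 - (2/11)Q) = 12, so Q' = 170.75.
Then Pb = 699/11 − (2/11)·170.75 = 32.5 and Ps = 237/13 + (2/13)·170.75 = 44.5.
ΔCS = ½(135 + 170.75)(39 − 32.5) = 993.6875; ΔPS = ½(135 + 170.75)(44.5 − 39) = 840.8125.
Government spending = 12 × 170.75 = 2049.
DWL = ½ × 12 × (170.75 − 135) = 214.5; fraction = 214.5 / 2049 = 143/1366.

DWL / government spending = 143/1366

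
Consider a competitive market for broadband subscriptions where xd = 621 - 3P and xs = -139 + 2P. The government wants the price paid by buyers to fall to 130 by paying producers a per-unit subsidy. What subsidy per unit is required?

Required subsidy s = 55 per unit

At a buyer price of 130, quantity demanded is 621 − 3·130 = 231.
Sellers supply 231 only when they receive Ps with -139 + 2·Ps = 231, i.e. Ps = 185.
s = Ps − Pb = 185 − 130 = 55.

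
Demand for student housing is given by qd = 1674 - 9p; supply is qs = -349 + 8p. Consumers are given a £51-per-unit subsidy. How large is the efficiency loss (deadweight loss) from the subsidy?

Pre-subsidy: 1674 - 9p = -349 + 8p gives p* = 119, q* = 603.
With the rebate, buyers effectively pay pb = ps − 51, where ps is the price sellers receive.
Demand in terms of ps becomes qd = 1674 − 9(ps − 51) = 2133 - 9ps. Setting this equal to supply: 2133 - 9ps = -349 + 8ps, so ps = 146.
Buyers pay pb = 146 − 51 = 95; q' = -349 + 8·146 = 819.
The subsidy expands output by 819 − 603 = 216 past the efficient level; on those units the gap between marginal cost and willingness to pay runs from 0 up to 51.
DWL = ½ × 51 × 216 = 5508.

Deadweight loss = £5508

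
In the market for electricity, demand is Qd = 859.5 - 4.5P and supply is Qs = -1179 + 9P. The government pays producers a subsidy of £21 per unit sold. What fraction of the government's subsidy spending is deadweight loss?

Pre-subsidy: 859.5 - 4.5P = -1179 + 9P gives P* = 151, Q* = 180.
With the subsidy, sellers receive Ps = Pb + 21 for each unit, where Pb is the price buyers pay.
Supply in terms of Pb becomes Qs = -1179 + 9(Pb + 21) = -990 + 9Pb. Setting this equal to demand: 859.5 - 4.5Pb = -990 + 9Pb, so Pb = 137.
Sellers receive Ps = 137 + 21 = 158; Q' = 859.5 − 4.5·137 = 243.
ΔCS = ½(180 + 243)(151 − 137) = 2961; ΔPS = ½(180 + 243)(158 − 151) = 1480.5.
Government spending = 21 × 243 = 5103.
DWL = ½ × 21 × (243 − 180) = 661.5; fraction = 661.5 / 5103 = 7/54.

DWL / government spending = 7/54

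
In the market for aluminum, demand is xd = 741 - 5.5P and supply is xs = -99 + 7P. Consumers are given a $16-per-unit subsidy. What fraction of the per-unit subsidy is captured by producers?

Pre-subsidy: 741 - 5.5P = -99 + 7P gives P* = 67.2, x* = 371.4.
With the rebate, buyers effectively pay Pb = Ps − 16, where Ps is the price sellers receive.
Demand in terms of Ps becomes xd = 741 − 5.5(Ps − 16) = 829 - 5.5Ps. Setting this equal to supply: 829 - 5.5Ps = -99 + 7Ps, so Ps = 74.24.
Buyers pay Pb = 74.24 − 16 = 58.24; x' = -99 + 7·74.24 = 420.68.
Buyers' price falls by P* − Pb = 67.2 − 58.24 = 8.96; sellers' price rises by Ps − P* = 74.24 − 67.2 = 7.04.
So producers capture 7.04/16 = 0.44 of each unit of subsidy.

Producer share = 0.44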